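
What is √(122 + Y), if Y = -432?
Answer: I*√310 ≈ 17.607*I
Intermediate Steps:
√(122 + Y) = √(122 - 432) = √(-310) = I*√310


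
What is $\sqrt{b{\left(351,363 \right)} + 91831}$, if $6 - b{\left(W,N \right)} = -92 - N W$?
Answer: $\sqrt{219342} \approx 468.34$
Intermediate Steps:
$b{\left(W,N \right)} = 98 + N W$ ($b{\left(W,N \right)} = 6 - \left(-92 - N W\right) = 6 + \left(92 + N W\right) = 98 + N W$)
$\sqrt{b{\left(351,363 \right)} + 91831} = \sqrt{\left(98 + 363 \cdot 351\right) + 91831} = \sqrt{\left(98 + 127413\right) + 91831} = \sqrt{127511 + 91831} = \sqrt{219342}$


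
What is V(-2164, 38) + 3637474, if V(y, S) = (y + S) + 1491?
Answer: 3636839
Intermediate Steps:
V(y, S) = 1491 + S + y (V(y, S) = (S + y) + 1491 = 1491 + S + y)
V(-2164, 38) + 3637474 = (1491 + 38 - 2164) + 3637474 = -635 + 3637474 = 3636839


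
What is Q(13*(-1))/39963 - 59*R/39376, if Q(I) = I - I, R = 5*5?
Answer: -1475/39376 ≈ -0.037459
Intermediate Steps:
R = 25
Q(I) = 0
Q(13*(-1))/39963 - 59*R/39376 = 0/39963 - 59*25/39376 = 0*(1/39963) - 1475*1/39376 = 0 - 1475/39376 = -1475/39376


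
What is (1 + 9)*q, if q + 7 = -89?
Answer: -960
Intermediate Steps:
q = -96 (q = -7 - 89 = -96)
(1 + 9)*q = (1 + 9)*(-96) = 10*(-96) = -960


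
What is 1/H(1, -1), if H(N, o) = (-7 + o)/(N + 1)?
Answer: -¼ ≈ -0.25000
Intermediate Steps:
H(N, o) = (-7 + o)/(1 + N)
1/H(1, -1) = 1/((-7 - 1)/(1 + 1)) = 1/(-8/2) = 1/((½)*(-8)) = 1/(-4) = -¼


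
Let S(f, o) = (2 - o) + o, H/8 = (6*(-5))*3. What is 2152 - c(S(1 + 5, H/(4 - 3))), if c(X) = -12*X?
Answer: 2176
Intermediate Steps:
H = -720 (H = 8*((6*(-5))*3) = 8*(-30*3) = 8*(-90) = -720)
S(f, o) = 2
2152 - c(S(1 + 5, H/(4 - 3))) = 2152 - (-12)*2 = 2152 - 1*(-24) = 2152 + 24 = 2176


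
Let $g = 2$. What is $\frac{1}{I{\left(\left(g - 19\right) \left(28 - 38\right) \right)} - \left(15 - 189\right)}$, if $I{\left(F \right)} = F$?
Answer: $\frac{1}{344} \approx 0.002907$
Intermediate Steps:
$\frac{1}{I{\left(\left(g - 19\right) \left(28 - 38\right) \right)} - \left(15 - 189\right)} = \frac{1}{\left(2 - 19\right) \left(28 - 38\right) - \left(15 - 189\right)} = \frac{1}{\left(-17\right) \left(-10\right) - \left(15 - 189\right)} = \frac{1}{170 - -174} = \frac{1}{170 + 174} = \frac{1}{344}$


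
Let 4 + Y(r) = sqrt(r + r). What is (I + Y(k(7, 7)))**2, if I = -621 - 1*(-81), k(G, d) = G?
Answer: (544 - sqrt(14))**2 ≈ 2.9188e+5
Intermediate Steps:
Y(r) = -4 + sqrt(2)*sqrt(r) (Y(r) = -4 + sqrt(r + r) = -4 + sqrt(2*r) = -4 + sqrt(2)*sqrt(r))
I = -540 (I = -621 + 81 = -540)
(I + Y(k(7, 7)))**2 = (-540 + (-4 + sqrt(2)*sqrt(7)))**2 = (-540 + (-4 + sqrt(14)))**2 = (-544 + sqrt(14))**2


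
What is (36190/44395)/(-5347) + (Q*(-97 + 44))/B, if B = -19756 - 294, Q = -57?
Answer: -143570157173/951894060650 ≈ -0.15083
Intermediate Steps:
B = -20050
(36190/44395)/(-5347) + (Q*(-97 + 44))/B = (36190/44395)/(-5347) - 57*(-97 + 44)/(-20050) = (36190*(1/44395))*(-1/5347) - 57*(-53)*(-1/20050) = (7238/8879)*(-1/5347) + 3021*(-1/20050) = -7238/47476013 - 3021/20050 = -143570157173/951894060650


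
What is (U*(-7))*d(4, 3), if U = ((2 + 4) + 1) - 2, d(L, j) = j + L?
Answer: -245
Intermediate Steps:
d(L, j) = L + j
U = 5 (U = (6 + 1) - 2 = 7 - 2 = 5)
(U*(-7))*d(4, 3) = (5*(-7))*(4 + 3) = -35*7 = -245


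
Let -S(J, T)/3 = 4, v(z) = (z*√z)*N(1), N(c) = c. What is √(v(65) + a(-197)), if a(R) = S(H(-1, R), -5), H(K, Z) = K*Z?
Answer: √(-12 + 65*√65) ≈ 22.628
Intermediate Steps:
v(z) = z^(3/2) (v(z) = (z*√z)*1 = z^(3/2)*1 = z^(3/2))
S(J, T) = -12 (S(J, T) = -3*4 = -12)
a(R) = -12
√(v(65) + a(-197)) = √(65^(3/2) - 12) = √(65*√65 - 12) = √(-12 + 65*√65)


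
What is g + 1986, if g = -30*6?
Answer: 1806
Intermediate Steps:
g = -180
g + 1986 = -180 + 1986 = 1806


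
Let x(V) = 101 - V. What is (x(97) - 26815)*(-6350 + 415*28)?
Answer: -141293970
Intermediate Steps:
(x(97) - 26815)*(-6350 + 415*28) = ((101 - 1*97) - 26815)*(-6350 + 415*28) = ((101 - 97) - 26815)*(-6350 + 11620) = (4 - 26815)*5270 = -26811*5270 = -141293970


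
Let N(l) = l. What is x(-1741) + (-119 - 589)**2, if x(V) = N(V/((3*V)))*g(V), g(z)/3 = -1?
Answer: 501263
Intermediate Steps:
g(z) = -3 (g(z) = 3*(-1) = -3)
x(V) = -1 (x(V) = (V/((3*V)))*(-3) = (V*(1/(3*V)))*(-3) = (1/3)*(-3) = -1)
x(-1741) + (-119 - 589)**2 = -1 + (-119 - 589)**2 = -1 + (-708)**2 = -1 + 501264 = 501263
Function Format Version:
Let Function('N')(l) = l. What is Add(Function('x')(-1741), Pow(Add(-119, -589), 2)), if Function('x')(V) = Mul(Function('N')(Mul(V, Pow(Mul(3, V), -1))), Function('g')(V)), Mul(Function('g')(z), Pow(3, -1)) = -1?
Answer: 501263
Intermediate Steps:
Function('g')(z) = -3 (Function('g')(z) = Mul(3, -1) = -3)
Function('x')(V) = -1 (Function('x')(V) = Mul(Mul(V, Pow(Mul(3, V), -1)), -3) = Mul(Mul(V, Mul(Rational(1, 3), Pow(V, -1))), -3) = Mul(Rational(1, 3), -3) = -1)
Add(Function('x')(-1741), Pow(Add(-119, -589), 2)) = Add(-1, Pow(Add(-119, -589), 2)) = Add(-1, Pow(-708, 2)) = Add(-1, 501264) = 501263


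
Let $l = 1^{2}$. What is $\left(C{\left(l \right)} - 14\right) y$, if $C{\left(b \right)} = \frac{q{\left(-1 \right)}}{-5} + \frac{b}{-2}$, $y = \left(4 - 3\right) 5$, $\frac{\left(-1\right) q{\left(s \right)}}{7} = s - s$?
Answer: $- \frac{145}{2} \approx -72.5$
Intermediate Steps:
$l = 1$
$q{\left(s \right)} = 0$ ($q{\left(s \right)} = - 7 \left(s - s\right) = \left(-7\right) 0 = 0$)
$y = 5$ ($y = \left(4 - 3\right) 5 = 1 \cdot 5 = 5$)
$C{\left(b \right)} = - \frac{b}{2}$ ($C{\left(b \right)} = \frac{0}{-5} + \frac{b}{-2} = 0 \left(- \frac{1}{5}\right) + b \left(- \frac{1}{2}\right) = 0 - \frac{b}{2} = - \frac{b}{2}$)
$\left(C{\left(l \right)} - 14\right) y = \left(\left(- \frac{1}{2}\right) 1 - 14\right) 5 = \left(- \frac{1}{2} - 14\right) 5 = \left(- \frac{29}{2}\right) 5 = - \frac{145}{2}$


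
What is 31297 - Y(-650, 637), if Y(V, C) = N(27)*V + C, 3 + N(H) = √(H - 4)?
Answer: 28710 + 650*√23 ≈ 31827.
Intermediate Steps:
N(H) = -3 + √(-4 + H) (N(H) = -3 + √(H - 4) = -3 + √(-4 + H))
Y(V, C) = C + V*(-3 + √23) (Y(V, C) = (-3 + √(-4 + 27))*V + C = (-3 + √23)*V + C = V*(-3 + √23) + C = C + V*(-3 + √23))
31297 - Y(-650, 637) = 31297 - (637 - 1*(-650)*(3 - √23)) = 31297 - (637 + (1950 - 650*√23)) = 31297 - (2587 - 650*√23) = 31297 + (-2587 + 650*√23) = 28710 + 650*√23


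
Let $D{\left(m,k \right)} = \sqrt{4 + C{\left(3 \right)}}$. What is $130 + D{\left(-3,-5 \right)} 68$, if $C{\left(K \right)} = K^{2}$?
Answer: $130 + 68 \sqrt{13} \approx 375.18$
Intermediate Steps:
$D{\left(m,k \right)} = \sqrt{13}$ ($D{\left(m,k \right)} = \sqrt{4 + 3^{2}} = \sqrt{4 + 9} = \sqrt{13}$)
$130 + D{\left(-3,-5 \right)} 68 = 130 + \sqrt{13} \cdot 68 = 130 + 68 \sqrt{13}$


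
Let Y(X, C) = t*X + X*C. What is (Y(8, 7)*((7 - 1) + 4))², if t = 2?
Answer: 518400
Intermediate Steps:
Y(X, C) = 2*X + C*X (Y(X, C) = 2*X + X*C = 2*X + C*X)
(Y(8, 7)*((7 - 1) + 4))² = ((8*(2 + 7))*((7 - 1) + 4))² = ((8*9)*(6 + 4))² = (72*10)² = 720² = 518400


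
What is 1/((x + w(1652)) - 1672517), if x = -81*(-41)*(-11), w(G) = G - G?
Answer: -1/1709048 ≈ -5.8512e-7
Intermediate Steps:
w(G) = 0
x = -36531 (x = 3321*(-11) = -36531)
1/((x + w(1652)) - 1672517) = 1/((-36531 + 0) - 1672517) = 1/(-36531 - 1672517) = 1/(-1709048) = -1/1709048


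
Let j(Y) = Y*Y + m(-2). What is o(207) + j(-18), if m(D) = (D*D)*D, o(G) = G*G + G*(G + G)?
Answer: 128863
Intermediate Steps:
o(G) = 3*G**2 (o(G) = G**2 + G*(2*G) = G**2 + 2*G**2 = 3*G**2)
m(D) = D**3 (m(D) = D**2*D = D**3)
j(Y) = -8 + Y**2 (j(Y) = Y*Y + (-2)**3 = Y**2 - 8 = -8 + Y**2)
o(207) + j(-18) = 3*207**2 + (-8 + (-18)**2) = 3*42849 + (-8 + 324) = 128547 + 316 = 128863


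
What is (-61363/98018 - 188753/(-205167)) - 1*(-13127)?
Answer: 263990656100695/20110059006 ≈ 13127.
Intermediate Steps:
(-61363/98018 - 188753/(-205167)) - 1*(-13127) = (-61363*1/98018 - 188753*(-1/205167)) + 13127 = (-61363/98018 + 188753/205167) + 13127 = 5911528933/20110059006 + 13127 = 263990656100695/20110059006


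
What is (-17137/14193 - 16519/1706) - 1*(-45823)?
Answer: 1109260431445/24213258 ≈ 45812.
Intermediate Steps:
(-17137/14193 - 16519/1706) - 1*(-45823) = (-17137*1/14193 - 16519*1/1706) + 45823 = (-17137/14193 - 16519/1706) + 45823 = -263689889/24213258 + 45823 = 1109260431445/24213258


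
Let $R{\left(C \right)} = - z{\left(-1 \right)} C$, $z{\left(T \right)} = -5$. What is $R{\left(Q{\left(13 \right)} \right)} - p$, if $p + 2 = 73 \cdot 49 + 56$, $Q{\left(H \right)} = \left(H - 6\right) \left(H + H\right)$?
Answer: $-2721$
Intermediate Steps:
$Q{\left(H \right)} = 2 H \left(-6 + H\right)$ ($Q{\left(H \right)} = \left(-6 + H\right) 2 H = 2 H \left(-6 + H\right)$)
$R{\left(C \right)} = 5 C$ ($R{\left(C \right)} = \left(-1\right) \left(-5\right) C = 5 C$)
$p = 3631$ ($p = -2 + \left(73 \cdot 49 + 56\right) = -2 + \left(3577 + 56\right) = -2 + 3633 = 3631$)
$R{\left(Q{\left(13 \right)} \right)} - p = 5 \cdot 2 \cdot 13 \left(-6 + 13\right) - 3631 = 5 \cdot 2 \cdot 13 \cdot 7 - 3631 = 5 \cdot 182 - 3631 = 910 - 3631 = -2721$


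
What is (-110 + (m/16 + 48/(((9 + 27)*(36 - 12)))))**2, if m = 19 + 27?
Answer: 59428681/5184 ≈ 11464.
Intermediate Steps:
m = 46
(-110 + (m/16 + 48/(((9 + 27)*(36 - 12)))))**2 = (-110 + (46/16 + 48/(((9 + 27)*(36 - 12)))))**2 = (-110 + (46*(1/16) + 48/((36*24))))**2 = (-110 + (23/8 + 48/864))**2 = (-110 + (23/8 + 48*(1/864)))**2 = (-110 + (23/8 + 1/18))**2 = (-110 + 211/72)**2 = (-7709/72)**2 = 59428681/5184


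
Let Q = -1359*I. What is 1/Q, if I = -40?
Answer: 1/54360 ≈ 1.8396e-5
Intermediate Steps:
Q = 54360 (Q = -1359*(-40) = 54360)
1/Q = 1/54360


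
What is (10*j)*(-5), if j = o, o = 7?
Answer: -350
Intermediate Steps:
j = 7
(10*j)*(-5) = (10*7)*(-5) = 70*(-5) = -350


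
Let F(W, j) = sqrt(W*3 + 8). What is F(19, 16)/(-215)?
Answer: -sqrt(65)/215 ≈ -0.037499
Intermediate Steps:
F(W, j) = sqrt(8 + 3*W) (F(W, j) = sqrt(3*W + 8) = sqrt(8 + 3*W))
F(19, 16)/(-215) = sqrt(8 + 3*19)/(-215) = sqrt(8 + 57)*(-1/215) = sqrt(65)*(-1/215) = -sqrt(65)/215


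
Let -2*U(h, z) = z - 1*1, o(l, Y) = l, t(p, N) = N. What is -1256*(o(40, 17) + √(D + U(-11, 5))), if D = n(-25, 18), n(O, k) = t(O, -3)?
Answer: -50240 - 1256*I*√5 ≈ -50240.0 - 2808.5*I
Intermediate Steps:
n(O, k) = -3
U(h, z) = ½ - z/2 (U(h, z) = -(z - 1*1)/2 = -(z - 1)/2 = -(-1 + z)/2 = ½ - z/2)
D = -3
-1256*(o(40, 17) + √(D + U(-11, 5))) = -1256*(40 + √(-3 + (½ - ½*5))) = -1256*(40 + √(-3 + (½ - 5/2))) = -1256*(40 + √(-3 - 2)) = -1256*(40 + √(-5)) = -1256*(40 + I*√5) = -50240 - 1256*I*√5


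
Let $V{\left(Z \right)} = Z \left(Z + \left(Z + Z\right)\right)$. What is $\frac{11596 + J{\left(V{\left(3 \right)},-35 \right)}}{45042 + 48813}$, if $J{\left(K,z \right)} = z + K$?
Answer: $\frac{11588}{93855} \approx 0.12347$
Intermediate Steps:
$V{\left(Z \right)} = 3 Z^{2}$ ($V{\left(Z \right)} = Z \left(Z + 2 Z\right) = Z 3 Z = 3 Z^{2}$)
$J{\left(K,z \right)} = K + z$
$\frac{11596 + J{\left(V{\left(3 \right)},-35 \right)}}{45042 + 48813} = \frac{11596 - \left(35 - 3 \cdot 3^{2}\right)}{45042 + 48813} = \frac{11596 + \left(3 \cdot 9 - 35\right)}{93855} = \left(11596 + \left(27 - 35\right)\right) \frac{1}{93855} = \left(11596 - 8\right) \frac{1}{93855} = 11588 \cdot \frac{1}{93855} = \frac{11588}{93855}$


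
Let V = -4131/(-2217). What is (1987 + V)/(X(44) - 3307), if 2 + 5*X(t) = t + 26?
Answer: -7348850/12169113 ≈ -0.60389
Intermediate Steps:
X(t) = 24/5 + t/5 (X(t) = -⅖ + (t + 26)/5 = -⅖ + (26 + t)/5 = -⅖ + (26/5 + t/5) = 24/5 + t/5)
V = 1377/739 (V = -4131*(-1/2217) = 1377/739 ≈ 1.8633)
(1987 + V)/(X(44) - 3307) = (1987 + 1377/739)/((24/5 + (⅕)*44) - 3307) = 1469770/(739*((24/5 + 44/5) - 3307)) = 1469770/(739*(68/5 - 3307)) = 1469770/(739*(-16467/5)) = (1469770/739)*(-5/16467) = -7348850/12169113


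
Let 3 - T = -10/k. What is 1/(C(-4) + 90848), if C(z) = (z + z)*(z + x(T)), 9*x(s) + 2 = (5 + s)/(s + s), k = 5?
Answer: 9/817928 ≈ 1.1003e-5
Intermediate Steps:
T = 5 (T = 3 - (-10)/5 = 3 - 1*(-2) = 3 + 2 = 5)
x(s) = -2/9 + (5 + s)/(18*s) (x(s) = -2/9 + ((5 + s)/(s + s))/9 = -2/9 + ((5 + s)/((2*s)))/9 = -2/9 + ((5 + s)*(1/(2*s)))/9 = -2/9 + ((5 + s)/(2*s))/9 = -2/9 + (5 + s)/(18*s))
C(z) = 2*z*(-1/9 + z) (C(z) = (z + z)*(z + (1/18)*(5 - 3*5)/5) = (2*z)*(z + (1/18)*(1/5)*(5 - 15)) = (2*z)*(z + (1/18)*(1/5)*(-10)) = (2*z)*(z - 1/9) = (2*z)*(-1/9 + z) = 2*z*(-1/9 + z))
1/(C(-4) + 90848) = 1/((2/9)*(-4)*(-1 + 9*(-4)) + 90848) = 1/((2/9)*(-4)*(-1 - 36) + 90848) = 1/((2/9)*(-4)*(-37) + 90848) = 1/(296/9 + 90848) = 1/(817928/9) = 9/817928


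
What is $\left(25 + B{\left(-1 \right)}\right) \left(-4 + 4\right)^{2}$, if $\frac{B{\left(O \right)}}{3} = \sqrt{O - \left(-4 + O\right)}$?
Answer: $0$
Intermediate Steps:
$B{\left(O \right)} = 6$ ($B{\left(O \right)} = 3 \sqrt{O - \left(-4 + O\right)} = 3 \sqrt{4} = 3 \cdot 2 = 6$)
$\left(25 + B{\left(-1 \right)}\right) \left(-4 + 4\right)^{2} = \left(25 + 6\right) \left(-4 + 4\right)^{2} = 31 \cdot 0^{2} = 31 \cdot 0 = 0$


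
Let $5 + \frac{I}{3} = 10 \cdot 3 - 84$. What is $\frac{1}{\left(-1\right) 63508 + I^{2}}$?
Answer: $- \frac{1}{32179} \approx -3.1076 \cdot 10^{-5}$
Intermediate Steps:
$I = -177$ ($I = -15 + 3 \left(10 \cdot 3 - 84\right) = -15 + 3 \left(30 - 84\right) = -15 + 3 \left(-54\right) = -15 - 162 = -177$)
$\frac{1}{\left(-1\right) 63508 + I^{2}} = \frac{1}{\left(-1\right) 63508 + \left(-177\right)^{2}} = \frac{1}{-63508 + 31329} = \frac{1}{-32179} = - \frac{1}{32179}$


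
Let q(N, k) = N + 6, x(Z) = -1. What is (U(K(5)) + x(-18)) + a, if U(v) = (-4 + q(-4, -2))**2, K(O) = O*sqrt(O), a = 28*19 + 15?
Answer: 550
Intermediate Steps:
a = 547 (a = 532 + 15 = 547)
K(O) = O**(3/2)
q(N, k) = 6 + N
U(v) = 4 (U(v) = (-4 + (6 - 4))**2 = (-4 + 2)**2 = (-2)**2 = 4)
(U(K(5)) + x(-18)) + a = (4 - 1) + 547 = 3 + 547 = 550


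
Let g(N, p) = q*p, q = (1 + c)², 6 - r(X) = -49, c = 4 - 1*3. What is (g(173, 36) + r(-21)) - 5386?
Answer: -5187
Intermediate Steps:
c = 1 (c = 4 - 3 = 1)
r(X) = 55 (r(X) = 6 - 1*(-49) = 6 + 49 = 55)
q = 4 (q = (1 + 1)² = 2² = 4)
g(N, p) = 4*p
(g(173, 36) + r(-21)) - 5386 = (4*36 + 55) - 5386 = (144 + 55) - 5386 = 199 - 5386 = -5187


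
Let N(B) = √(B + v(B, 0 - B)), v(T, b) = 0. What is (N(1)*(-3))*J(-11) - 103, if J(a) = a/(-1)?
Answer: -136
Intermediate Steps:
N(B) = √B (N(B) = √(B + 0) = √B)
J(a) = -a (J(a) = a*(-1) = -a)
(N(1)*(-3))*J(-11) - 103 = (√1*(-3))*(-1*(-11)) - 103 = (1*(-3))*11 - 103 = -3*11 - 103 = -33 - 103 = -136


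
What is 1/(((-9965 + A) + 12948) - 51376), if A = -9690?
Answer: -1/58083 ≈ -1.7217e-5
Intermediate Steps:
1/(((-9965 + A) + 12948) - 51376) = 1/(((-9965 - 9690) + 12948) - 51376) = 1/((-19655 + 12948) - 51376) = 1/(-6707 - 51376) = 1/(-58083) = -1/58083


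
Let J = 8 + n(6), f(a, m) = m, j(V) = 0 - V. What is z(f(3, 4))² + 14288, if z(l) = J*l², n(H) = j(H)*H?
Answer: 214992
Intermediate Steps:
j(V) = -V
n(H) = -H² (n(H) = (-H)*H = -H²)
J = -28 (J = 8 - 1*6² = 8 - 1*36 = 8 - 36 = -28)
z(l) = -28*l²
z(f(3, 4))² + 14288 = (-28*4²)² + 14288 = (-28*16)² + 14288 = (-448)² + 14288 = 200704 + 14288 = 214992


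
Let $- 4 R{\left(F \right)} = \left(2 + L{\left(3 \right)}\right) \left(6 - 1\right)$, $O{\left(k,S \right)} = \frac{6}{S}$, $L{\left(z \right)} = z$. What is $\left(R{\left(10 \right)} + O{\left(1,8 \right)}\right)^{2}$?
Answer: $\frac{121}{4} \approx 30.25$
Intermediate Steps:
$R{\left(F \right)} = - \frac{25}{4}$ ($R{\left(F \right)} = - \frac{\left(2 + 3\right) \left(6 - 1\right)}{4} = - \frac{5 \cdot 5}{4} = \left(- \frac{1}{4}\right) 25 = - \frac{25}{4}$)
$\left(R{\left(10 \right)} + O{\left(1,8 \right)}\right)^{2} = \left(- \frac{25}{4} + \frac{6}{8}\right)^{2} = \left(- \frac{25}{4} + 6 \cdot \frac{1}{8}\right)^{2} = \left(- \frac{25}{4} + \frac{3}{4}\right)^{2} = \left(- \frac{11}{2}\right)^{2} = \frac{121}{4}$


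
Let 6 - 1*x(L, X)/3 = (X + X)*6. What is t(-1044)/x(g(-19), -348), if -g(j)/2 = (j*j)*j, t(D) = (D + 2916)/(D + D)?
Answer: -13/181917 ≈ -7.1461e-5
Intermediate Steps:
t(D) = (2916 + D)/(2*D) (t(D) = (2916 + D)/((2*D)) = (2916 + D)*(1/(2*D)) = (2916 + D)/(2*D))
g(j) = -2*j³ (g(j) = -2*j*j*j = -2*j²*j = -2*j³)
x(L, X) = 18 - 36*X (x(L, X) = 18 - 3*(X + X)*6 = 18 - 3*2*X*6 = 18 - 36*X)
t(-1044)/x(g(-19), -348) = ((½)*(2916 - 1044)/(-1044))/(18 - 36*(-348)) = ((½)*(-1/1044)*1872)/(18 + 12528) = -26/29/12546 = -26/29*1/12546 = -13/181917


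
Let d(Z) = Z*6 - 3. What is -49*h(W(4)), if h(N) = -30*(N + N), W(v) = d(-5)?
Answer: -97020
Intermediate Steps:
d(Z) = -3 + 6*Z (d(Z) = 6*Z - 3 = -3 + 6*Z)
W(v) = -33 (W(v) = -3 + 6*(-5) = -3 - 30 = -33)
h(N) = -60*N
-49*h(W(4)) = -(-2940)*(-33) = -49*1980 = -97020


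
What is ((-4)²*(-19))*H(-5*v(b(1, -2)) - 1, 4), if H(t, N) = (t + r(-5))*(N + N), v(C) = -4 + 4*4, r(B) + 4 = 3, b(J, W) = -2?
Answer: 150784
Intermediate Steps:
r(B) = -1 (r(B) = -4 + 3 = -1)
v(C) = 12 (v(C) = -4 + 16 = 12)
H(t, N) = 2*N*(-1 + t) (H(t, N) = (t - 1)*(N + N) = (-1 + t)*(2*N) = 2*N*(-1 + t))
((-4)²*(-19))*H(-5*v(b(1, -2)) - 1, 4) = ((-4)²*(-19))*(2*4*(-1 + (-5*12 - 1))) = (16*(-19))*(2*4*(-1 + (-60 - 1))) = -608*4*(-1 - 61) = -608*4*(-62) = -304*(-496) = 150784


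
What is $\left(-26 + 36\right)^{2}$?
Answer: $100$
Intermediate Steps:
$\left(-26 + 36\right)^{2} = 10^{2} = 100$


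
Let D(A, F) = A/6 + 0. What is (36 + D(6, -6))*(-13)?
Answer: -481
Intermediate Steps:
D(A, F) = A/6 (D(A, F) = A/6 + 0 = A/6)
(36 + D(6, -6))*(-13) = (36 + (⅙)*6)*(-13) = (36 + 1)*(-13) = 37*(-13) = -481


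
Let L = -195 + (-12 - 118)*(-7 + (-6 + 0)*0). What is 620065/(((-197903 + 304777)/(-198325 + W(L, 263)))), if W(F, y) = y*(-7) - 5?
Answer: -124119031115/106874 ≈ -1.1614e+6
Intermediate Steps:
L = 715 (L = -195 - 130*(-7 - 6*0) = -195 - 130*(-7 + 0) = -195 - 130*(-7) = -195 + 910 = 715)
W(F, y) = -5 - 7*y (W(F, y) = -7*y - 5 = -5 - 7*y)
620065/(((-197903 + 304777)/(-198325 + W(L, 263)))) = 620065/(((-197903 + 304777)/(-198325 + (-5 - 7*263)))) = 620065/((106874/(-198325 + (-5 - 1841)))) = 620065/((106874/(-198325 - 1846))) = 620065/((106874/(-200171))) = 620065/((106874*(-1/200171))) = 620065/(-106874/200171) = 620065*(-200171/106874) = -124119031115/106874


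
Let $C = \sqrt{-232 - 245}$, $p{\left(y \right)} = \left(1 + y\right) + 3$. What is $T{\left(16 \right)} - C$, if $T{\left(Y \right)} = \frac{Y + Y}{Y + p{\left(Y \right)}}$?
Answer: $\frac{8}{9} - 3 i \sqrt{53} \approx 0.88889 - 21.84 i$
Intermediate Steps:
$p{\left(y \right)} = 4 + y$
$T{\left(Y \right)} = \frac{2 Y}{4 + 2 Y}$ ($T{\left(Y \right)} = \frac{Y + Y}{Y + \left(4 + Y\right)} = \frac{2 Y}{4 + 2 Y}$)
$C = 3 i \sqrt{53}$ ($C = \sqrt{-477} = 3 i \sqrt{53} \approx 21.84 i$)
$T{\left(16 \right)} - C = \frac{16}{2 + 16} - 3 i \sqrt{53} = \frac{16}{18} - 3 i \sqrt{53} = 16 \cdot \frac{1}{18} - 3 i \sqrt{53} = \frac{8}{9} - 3 i \sqrt{53}$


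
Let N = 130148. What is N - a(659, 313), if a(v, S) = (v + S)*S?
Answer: -174088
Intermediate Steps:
a(v, S) = S*(S + v) (a(v, S) = (S + v)*S = S*(S + v))
N - a(659, 313) = 130148 - 313*(313 + 659) = 130148 - 313*972 = 130148 - 1*304236 = 130148 - 304236 = -174088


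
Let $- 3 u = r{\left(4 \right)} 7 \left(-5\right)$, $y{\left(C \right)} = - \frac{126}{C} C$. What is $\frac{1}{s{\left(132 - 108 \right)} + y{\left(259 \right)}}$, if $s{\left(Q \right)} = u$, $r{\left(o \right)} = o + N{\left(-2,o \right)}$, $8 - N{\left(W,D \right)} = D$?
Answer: $- \frac{3}{98} \approx -0.030612$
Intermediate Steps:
$N{\left(W,D \right)} = 8 - D$
$y{\left(C \right)} = -126$
$r{\left(o \right)} = 8$ ($r{\left(o \right)} = o - \left(-8 + o\right) = 8$)
$u = \frac{280}{3}$ ($u = - \frac{8 \cdot 7 \left(-5\right)}{3} = - \frac{56 \left(-5\right)}{3} = \left(- \frac{1}{3}\right) \left(-280\right) = \frac{280}{3} \approx 93.333$)
$s{\left(Q \right)} = \frac{280}{3}$
$\frac{1}{s{\left(132 - 108 \right)} + y{\left(259 \right)}} = \frac{1}{\frac{280}{3} - 126} = \frac{1}{- \frac{98}{3}} = - \frac{3}{98}$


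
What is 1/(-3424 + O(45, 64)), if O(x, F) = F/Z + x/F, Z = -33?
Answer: -2112/7234099 ≈ -0.00029195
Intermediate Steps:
O(x, F) = -F/33 + x/F (O(x, F) = F/(-33) + x/F = F*(-1/33) + x/F = -F/33 + x/F)
1/(-3424 + O(45, 64)) = 1/(-3424 + (-1/33*64 + 45/64)) = 1/(-3424 + (-64/33 + 45*(1/64))) = 1/(-3424 + (-64/33 + 45/64)) = 1/(-3424 - 2611/2112) = 1/(-7234099/2112) = -2112/7234099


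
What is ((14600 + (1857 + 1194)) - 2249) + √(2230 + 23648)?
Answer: 15402 + √25878 ≈ 15563.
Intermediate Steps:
((14600 + (1857 + 1194)) - 2249) + √(2230 + 23648) = ((14600 + 3051) - 2249) + √25878 = (17651 - 2249) + √25878 = 15402 + √25878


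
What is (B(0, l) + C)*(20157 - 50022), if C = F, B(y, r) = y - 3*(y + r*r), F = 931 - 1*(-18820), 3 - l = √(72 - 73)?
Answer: -589146855 - 537570*I ≈ -5.8915e+8 - 5.3757e+5*I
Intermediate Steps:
l = 3 - I (l = 3 - √(72 - 73) = 3 - √(-1) = 3 - I ≈ 3.0 - 1.0*I)
F = 19751 (F = 931 + 18820 = 19751)
B(y, r) = -3*r² - 2*y (B(y, r) = y - 3*(y + r²) = y + (-3*y - 3*r²) = -3*r² - 2*y)
C = 19751
(B(0, l) + C)*(20157 - 50022) = ((-3*(3 - I)² - 2*0) + 19751)*(20157 - 50022) = ((-3*(3 - I)² + 0) + 19751)*(-29865) = (-3*(3 - I)² + 19751)*(-29865) = (19751 - 3*(3 - I)²)*(-29865) = -589863615 + 89595*(3 - I)²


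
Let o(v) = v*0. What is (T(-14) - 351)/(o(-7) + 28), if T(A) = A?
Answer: -365/28 ≈ -13.036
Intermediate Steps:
o(v) = 0
(T(-14) - 351)/(o(-7) + 28) = (-14 - 351)/(0 + 28) = -365/28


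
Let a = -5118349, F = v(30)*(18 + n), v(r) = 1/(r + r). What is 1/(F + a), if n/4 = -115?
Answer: -30/153550691 ≈ -1.9538e-7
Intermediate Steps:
v(r) = 1/(2*r)
n = -460 (n = 4*(-115) = -460)
F = -221/30 (F = ((½)/30)*(18 - 460) = ((½)*(1/30))*(-442) = (1/60)*(-442) = -221/30 ≈ -7.3667)
1/(F + a) = 1/(-221/30 - 5118349) = 1/(-153550691/30) = -30/153550691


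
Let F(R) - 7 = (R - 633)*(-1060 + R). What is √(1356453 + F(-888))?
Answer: 2*√1079842 ≈ 2078.3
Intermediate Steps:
F(R) = 7 + (-1060 + R)*(-633 + R) (F(R) = 7 + (R - 633)*(-1060 + R) = 7 + (-633 + R)*(-1060 + R) = 7 + (-1060 + R)*(-633 + R))
√(1356453 + F(-888)) = √(1356453 + (670987 + (-888)² - 1693*(-888))) = √(1356453 + (670987 + 788544 + 1503384)) = √(1356453 + 2962915) = √4319368 = 2*√1079842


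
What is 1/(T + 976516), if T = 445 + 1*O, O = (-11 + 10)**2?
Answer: 1/976962 ≈ 1.0236e-6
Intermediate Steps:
O = 1 (O = (-1)**2 = 1)
T = 446 (T = 445 + 1*1 = 445 + 1 = 446)
1/(T + 976516) = 1/(446 + 976516) = 1/976962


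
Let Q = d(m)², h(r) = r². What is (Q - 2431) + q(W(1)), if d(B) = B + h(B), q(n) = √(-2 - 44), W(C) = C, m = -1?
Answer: -2431 + I*√46 ≈ -2431.0 + 6.7823*I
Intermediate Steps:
q(n) = I*√46 (q(n) = √(-46) = I*√46)
d(B) = B + B²
Q = 0 (Q = (-(1 - 1))² = (-1*0)² = 0² = 0)
(Q - 2431) + q(W(1)) = (0 - 2431) + I*√46 = -2431 + I*√46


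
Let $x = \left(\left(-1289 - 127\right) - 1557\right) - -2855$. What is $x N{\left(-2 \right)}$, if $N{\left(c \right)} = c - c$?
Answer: $0$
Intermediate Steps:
$N{\left(c \right)} = 0$
$x = -118$ ($x = \left(-1416 - 1557\right) + 2855 = -2973 + 2855 = -118$)
$x N{\left(-2 \right)} = \left(-118\right) 0 = 0$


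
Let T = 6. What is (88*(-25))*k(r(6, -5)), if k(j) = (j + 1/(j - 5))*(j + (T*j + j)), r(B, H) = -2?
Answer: -528000/7 ≈ -75429.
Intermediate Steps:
k(j) = 8*j*(j + 1/(-5 + j)) (k(j) = (j + 1/(j - 5))*(j + (6*j + j)) = (j + 1/(-5 + j))*(j + 7*j) = (j + 1/(-5 + j))*(8*j) = 8*j*(j + 1/(-5 + j)))
(88*(-25))*k(r(6, -5)) = (88*(-25))*(8*(-2)*(1 + (-2)² - 5*(-2))/(-5 - 2)) = -17600*(-2)*(1 + 4 + 10)/(-7) = -17600*(-2)*(-1)*15/7 = -2200*240/7 = -528000/7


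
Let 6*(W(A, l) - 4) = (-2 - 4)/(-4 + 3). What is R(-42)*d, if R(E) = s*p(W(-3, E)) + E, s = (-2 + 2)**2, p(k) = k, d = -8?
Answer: 336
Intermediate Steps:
W(A, l) = 5 (W(A, l) = 4 + ((-2 - 4)/(-4 + 3))/6 = 4 + (-6/(-1))/6 = 4 + (-6*(-1))/6 = 4 + (1/6)*6 = 4 + 1 = 5)
s = 0 (s = 0**2 = 0)
R(E) = E (R(E) = 0*5 + E = 0 + E = E)
R(-42)*d = -42*(-8) = 336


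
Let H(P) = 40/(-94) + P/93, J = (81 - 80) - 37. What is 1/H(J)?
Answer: -1457/1184 ≈ -1.2306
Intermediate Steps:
J = -36 (J = 1 - 37 = -36)
H(P) = -20/47 + P/93 (H(P) = 40*(-1/94) + P*(1/93) = -20/47 + P/93)
1/H(J) = 1/(-20/47 + (1/93)*(-36)) = 1/(-20/47 - 12/31) = 1/(-1184/1457) = -1457/1184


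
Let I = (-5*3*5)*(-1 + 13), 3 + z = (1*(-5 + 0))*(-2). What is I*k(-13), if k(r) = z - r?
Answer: -18000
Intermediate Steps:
z = 7 (z = -3 + (1*(-5 + 0))*(-2) = -3 + (1*(-5))*(-2) = -3 - 5*(-2) = -3 + 10 = 7)
k(r) = 7 - r
I = -900 (I = -15*5*12 = -75*12 = -900)
I*k(-13) = -900*(7 - 1*(-13)) = -900*(7 + 13) = -900*20 = -18000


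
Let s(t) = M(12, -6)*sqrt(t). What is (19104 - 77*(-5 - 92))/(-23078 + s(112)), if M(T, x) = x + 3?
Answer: -306625847/266296538 + 79719*sqrt(7)/133148269 ≈ -1.1499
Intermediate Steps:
M(T, x) = 3 + x
s(t) = -3*sqrt(t) (s(t) = (3 - 6)*sqrt(t) = -3*sqrt(t))
(19104 - 77*(-5 - 92))/(-23078 + s(112)) = (19104 - 77*(-5 - 92))/(-23078 - 12*sqrt(7)) = (19104 - 77*(-97))/(-23078 - 12*sqrt(7)) = (19104 + 7469)/(-23078 - 12*sqrt(7)) = 26573/(-23078 - 12*sqrt(7))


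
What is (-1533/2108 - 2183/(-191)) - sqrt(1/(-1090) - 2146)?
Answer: 4308961/402628 - I*sqrt(2549663690)/1090 ≈ 10.702 - 46.325*I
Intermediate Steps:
(-1533/2108 - 2183/(-191)) - sqrt(1/(-1090) - 2146) = (-1533*1/2108 - 2183*(-1/191)) - sqrt(-1/1090 - 2146) = (-1533/2108 + 2183/191) - sqrt(-2339141/1090) = 4308961/402628 - I*sqrt(2549663690)/1090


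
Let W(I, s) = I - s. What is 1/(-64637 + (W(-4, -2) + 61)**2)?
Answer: -1/61156 ≈ -1.6352e-5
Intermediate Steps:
1/(-64637 + (W(-4, -2) + 61)**2) = 1/(-64637 + ((-4 - 1*(-2)) + 61)**2) = 1/(-64637 + ((-4 + 2) + 61)**2) = 1/(-64637 + (-2 + 61)**2) = 1/(-64637 + 59**2) = 1/(-64637 + 3481) = 1/(-61156) = -1/61156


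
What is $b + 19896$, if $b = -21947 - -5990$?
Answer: $3939$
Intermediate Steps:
$b = -15957$ ($b = -21947 + 5990 = -15957$)
$b + 19896 = -15957 + 19896 = 3939$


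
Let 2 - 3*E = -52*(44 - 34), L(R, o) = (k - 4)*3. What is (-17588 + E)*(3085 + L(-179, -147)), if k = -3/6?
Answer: -53487101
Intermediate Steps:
k = -½ (k = -3*⅙ = -½ ≈ -0.50000)
L(R, o) = -27/2 (L(R, o) = (-½ - 4)*3 = -9/2*3 = -27/2)
E = 174 (E = ⅔ - (-52)*(44 - 34)/3 = ⅔ - (-52)*10/3 = ⅔ - ⅓*(-520) = ⅔ + 520/3 = 174)
(-17588 + E)*(3085 + L(-179, -147)) = (-17588 + 174)*(3085 - 27/2) = -17414*6143/2 = -53487101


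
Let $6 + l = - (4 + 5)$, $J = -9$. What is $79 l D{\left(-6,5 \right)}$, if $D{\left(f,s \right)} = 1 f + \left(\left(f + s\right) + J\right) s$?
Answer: $66360$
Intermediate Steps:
$l = -15$ ($l = -6 - \left(4 + 5\right) = -6 - 9 = -15$)
$D{\left(f,s \right)} = f + s \left(-9 + f + s\right)$ ($D{\left(f,s \right)} = 1 f + \left(\left(f + s\right) - 9\right) s = f + \left(-9 + f + s\right) s = f + s \left(-9 + f + s\right)$)
$79 l D{\left(-6,5 \right)} = 79 \left(-15\right) \left(-6 + 5^{2} - 45 - 30\right) = - 1185 \left(-6 + 25 - 45 - 30\right) = \left(-1185\right) \left(-56\right) = 66360$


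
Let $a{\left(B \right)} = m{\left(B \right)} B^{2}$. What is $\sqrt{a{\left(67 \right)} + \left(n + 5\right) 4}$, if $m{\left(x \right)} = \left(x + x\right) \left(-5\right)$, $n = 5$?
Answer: $i \sqrt{3007590} \approx 1734.2 i$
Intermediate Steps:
$m{\left(x \right)} = - 10 x$ ($m{\left(x \right)} = 2 x \left(-5\right) = - 10 x$)
$a{\left(B \right)} = - 10 B^{3}$ ($a{\left(B \right)} = - 10 B B^{2} = - 10 B^{3}$)
$\sqrt{a{\left(67 \right)} + \left(n + 5\right) 4} = \sqrt{- 10 \cdot 67^{3} + \left(5 + 5\right) 4} = \sqrt{\left(-10\right) 300763 + 10 \cdot 4} = \sqrt{-3007630 + 40} = \sqrt{-3007590} = i \sqrt{3007590}$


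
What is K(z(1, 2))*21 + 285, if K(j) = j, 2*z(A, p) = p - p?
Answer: 285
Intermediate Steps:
z(A, p) = 0 (z(A, p) = (p - p)/2 = (½)*0 = 0)
K(z(1, 2))*21 + 285 = 0*21 + 285 = 0 + 285 = 285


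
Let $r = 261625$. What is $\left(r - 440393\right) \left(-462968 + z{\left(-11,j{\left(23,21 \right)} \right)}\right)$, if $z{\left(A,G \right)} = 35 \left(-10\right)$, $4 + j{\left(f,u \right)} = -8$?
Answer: $82826432224$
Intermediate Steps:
$j{\left(f,u \right)} = -12$ ($j{\left(f,u \right)} = -4 - 8 = -12$)
$z{\left(A,G \right)} = -350$
$\left(r - 440393\right) \left(-462968 + z{\left(-11,j{\left(23,21 \right)} \right)}\right) = \left(261625 - 440393\right) \left(-462968 - 350\right) = \left(-178768\right) \left(-463318\right) = 82826432224$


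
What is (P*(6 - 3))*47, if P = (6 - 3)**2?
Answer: 1269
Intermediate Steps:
P = 9 (P = 3**2 = 9)
(P*(6 - 3))*47 = (9*(6 - 3))*47 = (9*3)*47 = 27*47 = 1269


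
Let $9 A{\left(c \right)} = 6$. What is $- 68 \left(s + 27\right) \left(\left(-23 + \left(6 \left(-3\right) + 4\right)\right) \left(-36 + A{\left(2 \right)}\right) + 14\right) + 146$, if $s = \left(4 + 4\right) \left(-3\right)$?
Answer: $-269406$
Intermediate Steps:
$A{\left(c \right)} = \frac{2}{3}$ ($A{\left(c \right)} = \frac{1}{9} \cdot 6 = \frac{2}{3}$)
$s = -24$ ($s = 8 \left(-3\right) = -24$)
$- 68 \left(s + 27\right) \left(\left(-23 + \left(6 \left(-3\right) + 4\right)\right) \left(-36 + A{\left(2 \right)}\right) + 14\right) + 146 = - 68 \left(-24 + 27\right) \left(\left(-23 + \left(6 \left(-3\right) + 4\right)\right) \left(-36 + \frac{2}{3}\right) + 14\right) + 146 = - 68 \cdot 3 \left(\left(-23 + \left(-18 + 4\right)\right) \left(- \frac{106}{3}\right) + 14\right) + 146 = - 68 \cdot 3 \left(\left(-23 - 14\right) \left(- \frac{106}{3}\right) + 14\right) + 146 = - 68 \cdot 3 \left(\left(-37\right) \left(- \frac{106}{3}\right) + 14\right) + 146 = - 68 \cdot 3 \left(\frac{3922}{3} + 14\right) + 146 = - 68 \cdot 3 \cdot \frac{3964}{3} + 146 = \left(-68\right) 3964 + 146 = -269552 + 146 = -269406$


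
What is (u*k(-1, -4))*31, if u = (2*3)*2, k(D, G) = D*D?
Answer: 372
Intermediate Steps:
k(D, G) = D²
u = 12 (u = 6*2 = 12)
(u*k(-1, -4))*31 = (12*(-1)²)*31 = (12*1)*31 = 12*31 = 372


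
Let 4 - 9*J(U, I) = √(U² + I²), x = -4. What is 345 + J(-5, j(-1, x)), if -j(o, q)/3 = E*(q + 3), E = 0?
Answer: 3104/9 ≈ 344.89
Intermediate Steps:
j(o, q) = 0 (j(o, q) = -0*(q + 3) = -0*(3 + q) = -3*0 = 0)
J(U, I) = 4/9 - √(I² + U²)/9 (J(U, I) = 4/9 - √(U² + I²)/9 = 4/9 - √(I² + U²)/9)
345 + J(-5, j(-1, x)) = 345 + (4/9 - √(0² + (-5)²)/9) = 345 + (4/9 - √(0 + 25)/9) = 345 + (4/9 - √25/9) = 345 + (4/9 - ⅑*5) = 345 + (4/9 - 5/9) = 345 - ⅑ = 3104/9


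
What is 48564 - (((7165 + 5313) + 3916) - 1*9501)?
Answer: 41671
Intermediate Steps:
48564 - (((7165 + 5313) + 3916) - 1*9501) = 48564 - ((12478 + 3916) - 9501) = 48564 - (16394 - 9501) = 48564 - 1*6893 = 48564 - 6893 = 41671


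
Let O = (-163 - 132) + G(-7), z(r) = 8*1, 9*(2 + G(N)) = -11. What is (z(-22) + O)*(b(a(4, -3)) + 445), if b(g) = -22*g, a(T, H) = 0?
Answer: -1162340/9 ≈ -1.2915e+5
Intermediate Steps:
G(N) = -29/9 (G(N) = -2 + (⅑)*(-11) = -2 - 11/9 = -29/9)
z(r) = 8
O = -2684/9 (O = (-163 - 132) - 29/9 = -295 - 29/9 = -2684/9 ≈ -298.22)
(z(-22) + O)*(b(a(4, -3)) + 445) = (8 - 2684/9)*(-22*0 + 445) = -2612*(0 + 445)/9 = -2612/9*445 = -1162340/9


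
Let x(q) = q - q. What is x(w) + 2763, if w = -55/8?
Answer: 2763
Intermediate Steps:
w = -55/8 (w = -55*1/8 = -55/8 ≈ -6.8750)
x(q) = 0
x(w) + 2763 = 0 + 2763 = 2763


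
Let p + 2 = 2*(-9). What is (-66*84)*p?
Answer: 110880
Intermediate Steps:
p = -20 (p = -2 + 2*(-9) = -2 - 18 = -20)
(-66*84)*p = -66*84*(-20) = -5544*(-20) = 110880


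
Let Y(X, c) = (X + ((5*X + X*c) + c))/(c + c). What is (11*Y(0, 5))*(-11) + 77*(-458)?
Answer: -70653/2 ≈ -35327.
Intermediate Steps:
Y(X, c) = (c + 6*X + X*c)/(2*c) (Y(X, c) = (X + (c + 5*X + X*c))/((2*c)) = (c + 6*X + X*c)*(1/(2*c)) = (c + 6*X + X*c)/(2*c))
(11*Y(0, 5))*(-11) + 77*(-458) = (11*((½)*(6*0 + 5*(1 + 0))/5))*(-11) + 77*(-458) = (11*((½)*(⅕)*(0 + 5*1)))*(-11) - 35266 = (11*((½)*(⅕)*(0 + 5)))*(-11) - 35266 = (11*((½)*(⅕)*5))*(-11) - 35266 = (11*(½))*(-11) - 35266 = (11/2)*(-11) - 35266 = -121/2 - 35266 = -70653/2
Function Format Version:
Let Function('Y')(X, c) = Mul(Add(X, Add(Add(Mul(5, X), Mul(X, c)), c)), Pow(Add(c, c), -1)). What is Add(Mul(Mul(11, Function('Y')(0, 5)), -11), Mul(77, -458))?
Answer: Rational(-70653, 2) ≈ -35327.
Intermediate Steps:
Function('Y')(X, c) = Mul(Rational(1, 2), Pow(c, -1), Add(c, Mul(6, X), Mul(X, c))) (Function('Y')(X, c) = Mul(Add(X, Add(c, Mul(5, X), Mul(X, c))), Pow(Mul(2, c), -1)) = Mul(Add(c, Mul(6, X), Mul(X, c)), Mul(Rational(1, 2), Pow(c, -1))) = Mul(Rational(1, 2), Pow(c, -1), Add(c, Mul(6, X), Mul(X, c))))
Add(Mul(Mul(11, Function('Y')(0, 5)), -11), Mul(77, -458)) = Add(Mul(Mul(11, Mul(Rational(1, 2), Pow(5, -1), Add(Mul(6, 0), Mul(5, Add(1, 0))))), -11), Mul(77, -458)) = Add(Mul(Mul(11, Mul(Rational(1, 2), Rational(1, 5), Add(0, Mul(5, 1)))), -11), -35266) = Add(Mul(Mul(11, Mul(Rational(1, 2), Rational(1, 5), Add(0, 5))), -11), -35266) = Add(Mul(Mul(11, Mul(Rational(1, 2), Rational(1, 5), 5)), -11), -35266) = Add(Mul(Mul(11, Rational(1, 2)), -11), -35266) = Add(Mul(Rational(11, 2), -11), -35266) = Add(Rational(-121, 2), -35266) = Rational(-70653, 2)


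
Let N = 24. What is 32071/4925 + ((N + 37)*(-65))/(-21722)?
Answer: 716173887/106980850 ≈ 6.6944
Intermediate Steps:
32071/4925 + ((N + 37)*(-65))/(-21722) = 32071/4925 + ((24 + 37)*(-65))/(-21722) = 32071*(1/4925) + (61*(-65))*(-1/21722) = 32071/4925 - 3965*(-1/21722) = 32071/4925 + 3965/21722 = 716173887/106980850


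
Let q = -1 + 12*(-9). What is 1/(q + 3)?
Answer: -1/106 ≈ -0.0094340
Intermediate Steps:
q = -109 (q = -1 - 108 = -109)
1/(q + 3) = 1/(-109 + 3) = 1/(-106) = -1/106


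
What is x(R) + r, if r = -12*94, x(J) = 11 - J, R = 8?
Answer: -1125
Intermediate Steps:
r = -1128
x(R) + r = (11 - 1*8) - 1128 = (11 - 8) - 1128 = 3 - 1128 = -1125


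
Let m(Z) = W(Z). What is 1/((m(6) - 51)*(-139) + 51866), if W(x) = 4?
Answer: 1/58399 ≈ 1.7124e-5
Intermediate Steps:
m(Z) = 4
1/((m(6) - 51)*(-139) + 51866) = 1/((4 - 51)*(-139) + 51866) = 1/(-47*(-139) + 51866) = 1/(6533 + 51866) = 1/58399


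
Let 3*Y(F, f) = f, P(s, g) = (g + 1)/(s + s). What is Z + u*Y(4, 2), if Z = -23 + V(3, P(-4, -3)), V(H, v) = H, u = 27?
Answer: -2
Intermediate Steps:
P(s, g) = (1 + g)/(2*s) (P(s, g) = (1 + g)/((2*s)) = (1 + g)*(1/(2*s)) = (1 + g)/(2*s))
Y(F, f) = f/3
Z = -20 (Z = -23 + 3 = -20)
Z + u*Y(4, 2) = -20 + 27*((⅓)*2) = -20 + 27*(⅔) = -20 + 18 = -2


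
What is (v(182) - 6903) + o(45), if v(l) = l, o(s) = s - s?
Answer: -6721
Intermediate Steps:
o(s) = 0
(v(182) - 6903) + o(45) = (182 - 6903) + 0 = -6721 + 0 = -6721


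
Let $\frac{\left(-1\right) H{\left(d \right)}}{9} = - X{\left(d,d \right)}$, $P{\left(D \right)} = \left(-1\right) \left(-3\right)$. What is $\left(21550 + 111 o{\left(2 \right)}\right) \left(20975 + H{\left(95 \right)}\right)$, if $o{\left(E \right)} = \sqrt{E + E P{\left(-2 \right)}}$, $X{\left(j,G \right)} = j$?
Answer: $470436500 + 4846260 \sqrt{2} \approx 4.7729 \cdot 10^{8}$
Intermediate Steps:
$P{\left(D \right)} = 3$
$H{\left(d \right)} = 9 d$ ($H{\left(d \right)} = - 9 \left(- d\right) = 9 d$)
$o{\left(E \right)} = 2 \sqrt{E}$ ($o{\left(E \right)} = \sqrt{E + E 3} = \sqrt{E + 3 E} = \sqrt{4 E} = 2 \sqrt{E}$)
$\left(21550 + 111 o{\left(2 \right)}\right) \left(20975 + H{\left(95 \right)}\right) = \left(21550 + 111 \cdot 2 \sqrt{2}\right) \left(20975 + 9 \cdot 95\right) = \left(21550 + 222 \sqrt{2}\right) \left(20975 + 855\right) = \left(21550 + 222 \sqrt{2}\right) 21830 = 470436500 + 4846260 \sqrt{2}$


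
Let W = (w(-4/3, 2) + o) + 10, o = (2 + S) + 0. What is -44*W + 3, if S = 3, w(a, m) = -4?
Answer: -481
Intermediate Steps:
o = 5 (o = (2 + 3) + 0 = 5 + 0 = 5)
W = 11 (W = (-4 + 5) + 10 = 1 + 10 = 11)
-44*W + 3 = -44*11 + 3 = -484 + 3 = -481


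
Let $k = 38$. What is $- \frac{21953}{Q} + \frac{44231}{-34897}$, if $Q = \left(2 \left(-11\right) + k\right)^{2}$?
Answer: $- \frac{777416977}{8933632} \approx -87.021$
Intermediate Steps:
$Q = 256$ ($Q = \left(2 \left(-11\right) + 38\right)^{2} = \left(-22 + 38\right)^{2} = 16^{2} = 256$)
$- \frac{21953}{Q} + \frac{44231}{-34897} = - \frac{21953}{256} + \frac{44231}{-34897} = \left(-21953\right) \frac{1}{256} + 44231 \left(- \frac{1}{34897}\right) = - \frac{21953}{256} - \frac{44231}{34897} = - \frac{777416977}{8933632}$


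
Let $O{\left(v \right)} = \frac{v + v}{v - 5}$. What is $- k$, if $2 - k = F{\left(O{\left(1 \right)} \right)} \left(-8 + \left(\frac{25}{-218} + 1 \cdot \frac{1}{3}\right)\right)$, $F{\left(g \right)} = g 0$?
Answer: $-2$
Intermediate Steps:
$O{\left(v \right)} = \frac{2 v}{-5 + v}$
$F{\left(g \right)} = 0$
$k = 2$ ($k = 2 - 0 \left(-8 + \left(\frac{25}{-218} + 1 \cdot \frac{1}{3}\right)\right) = 2 - 0 \left(-8 + \left(25 \left(- \frac{1}{218}\right) + 1 \cdot \frac{1}{3}\right)\right) = 2 - 0 \left(-8 + \left(- \frac{25}{218} + \frac{1}{3}\right)\right) = 2 - 0 \left(-8 + \frac{143}{654}\right) = 2 - 0 \left(- \frac{5089}{654}\right) = 2 - 0 = 2 + 0 = 2$)
$- k = \left(-1\right) 2 = -2$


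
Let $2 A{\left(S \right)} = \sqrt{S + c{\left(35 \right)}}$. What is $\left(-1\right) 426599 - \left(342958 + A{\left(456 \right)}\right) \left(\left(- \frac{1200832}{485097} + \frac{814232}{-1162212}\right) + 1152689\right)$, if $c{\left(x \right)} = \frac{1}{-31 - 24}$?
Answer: $- \frac{6191042736962043747225}{15660709849} - \frac{18051878236165603 \sqrt{1379345}}{1722678083390} \approx -3.9534 \cdot 10^{11}$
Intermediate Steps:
$c{\left(x \right)} = - \frac{1}{55}$ ($c{\left(x \right)} = \frac{1}{-55} = - \frac{1}{55}$)
$A{\left(S \right)} = \frac{\sqrt{- \frac{1}{55} + S}}{2}$ ($A{\left(S \right)} = \frac{\sqrt{S - \frac{1}{55}}}{2} = \frac{\sqrt{- \frac{1}{55} + S}}{2}$)
$\left(-1\right) 426599 - \left(342958 + A{\left(456 \right)}\right) \left(\left(- \frac{1200832}{485097} + \frac{814232}{-1162212}\right) + 1152689\right) = \left(-1\right) 426599 - \left(342958 + \frac{\sqrt{-55 + 3025 \cdot 456}}{110}\right) \left(\left(- \frac{1200832}{485097} + \frac{814232}{-1162212}\right) + 1152689\right) = -426599 - \left(342958 + \frac{\sqrt{-55 + 1379400}}{110}\right) \left(\left(\left(-1200832\right) \frac{1}{485097} + 814232 \left(- \frac{1}{1162212}\right)\right) + 1152689\right) = -426599 - \left(342958 + \frac{\sqrt{1379345}}{110}\right) \left(\left(- \frac{1200832}{485097} - \frac{203558}{290553}\right) + 1152689\right) = -426599 - \left(342958 + \frac{\sqrt{1379345}}{110}\right) \left(- \frac{49738968358}{15660709849} + 1152689\right) = -426599 - \left(342958 + \frac{\sqrt{1379345}}{110}\right) \frac{18051878236165603}{15660709849} = -426599 - \left(\frac{6191036056118882873674}{15660709849} + \frac{18051878236165603 \sqrt{1379345}}{1722678083390}\right) = - \frac{6191042736962043747225}{15660709849} - \frac{18051878236165603 \sqrt{1379345}}{1722678083390}$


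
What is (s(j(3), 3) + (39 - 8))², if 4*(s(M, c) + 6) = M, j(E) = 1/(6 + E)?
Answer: 811801/1296 ≈ 626.39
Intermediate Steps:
s(M, c) = -6 + M/4
(s(j(3), 3) + (39 - 8))² = ((-6 + 1/(4*(6 + 3))) + (39 - 8))² = ((-6 + (¼)/9) + 31)² = ((-6 + (¼)*(⅑)) + 31)² = ((-6 + 1/36) + 31)² = (-215/36 + 31)² = (901/36)² = 811801/1296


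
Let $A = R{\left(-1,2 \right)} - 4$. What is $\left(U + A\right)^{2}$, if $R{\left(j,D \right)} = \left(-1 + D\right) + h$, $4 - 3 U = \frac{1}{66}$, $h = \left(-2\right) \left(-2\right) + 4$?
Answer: $\frac{1570009}{39204} \approx 40.047$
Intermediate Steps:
$h = 8$ ($h = 4 + 4 = 8$)
$U = \frac{263}{198}$ ($U = \frac{4}{3} - \frac{1}{3 \cdot 66} = \frac{4}{3} - \frac{1}{198} = \frac{263}{198} \approx 1.3283$)
$R{\left(j,D \right)} = 7 + D$ ($R{\left(j,D \right)} = \left(-1 + D\right) + 8 = 7 + D$)
$A = 5$ ($A = \left(7 + 2\right) - 4 = 9 - 4 = 5$)
$\left(U + A\right)^{2} = \left(\frac{263}{198} + 5\right)^{2} = \left(\frac{1253}{198}\right)^{2} = \frac{1570009}{39204}$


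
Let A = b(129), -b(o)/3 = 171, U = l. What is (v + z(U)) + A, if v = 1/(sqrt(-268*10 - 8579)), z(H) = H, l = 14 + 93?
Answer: -406 - I*sqrt(139)/1251 ≈ -406.0 - 0.0094243*I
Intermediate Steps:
l = 107
U = 107
b(o) = -513 (b(o) = -3*171 = -513)
A = -513
v = -I*sqrt(139)/1251 (v = 1/(sqrt(-2680 - 8579)) = 1/(sqrt(-11259)) = 1/(9*I*sqrt(139)) = -I*sqrt(139)/1251 ≈ -0.0094243*I)
(v + z(U)) + A = (-I*sqrt(139)/1251 + 107) - 513 = (107 - I*sqrt(139)/1251) - 513 = -406 - I*sqrt(139)/1251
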